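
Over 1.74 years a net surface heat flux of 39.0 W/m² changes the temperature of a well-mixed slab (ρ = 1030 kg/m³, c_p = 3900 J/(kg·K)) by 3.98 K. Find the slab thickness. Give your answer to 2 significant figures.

Heat input Q = F Δt = 39.0 × 5.49×10^7 s = 2.14×10^9 J/m².
Required areal heat capacity C = Q / ΔT = 5.38×10^8 J/(m²·K).
Depth D = C / (ρ c_p) = 5.38×10^8 / (1030 × 3900) = 134 m.

130 m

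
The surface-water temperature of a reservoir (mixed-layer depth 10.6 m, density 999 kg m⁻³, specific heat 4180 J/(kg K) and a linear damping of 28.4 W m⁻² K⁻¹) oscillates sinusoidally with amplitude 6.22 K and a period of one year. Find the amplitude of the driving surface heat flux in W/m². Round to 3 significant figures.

Areal heat capacity C = ρ c_p D = 999 × 4180 × 10.6 = 4.43×10^7 J m⁻² K⁻¹.
ω = 2π / 3.15×10^7 s = 1.99×10^-7 s⁻¹.
√((Cω)² + λ²) = √((8.82)² + 28.4²) = 29.7 W/(m²·K).
F₀ = A × √((Cω)²+λ²) = 6.22 × 29.7 = 185 W/m².

185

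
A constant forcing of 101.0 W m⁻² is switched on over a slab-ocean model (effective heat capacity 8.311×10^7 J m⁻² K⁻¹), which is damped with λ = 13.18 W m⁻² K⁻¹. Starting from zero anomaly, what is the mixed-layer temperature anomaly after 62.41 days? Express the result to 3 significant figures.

4.40 K

Areal heat capacity C = 8.311×10^7 J m⁻² K⁻¹ (given).
τ = C / λ = 8.31×10^7 / 13.18 = 6.31×10^6 s.
Equilibrium anomaly ΔT_eq = F / λ = 101.0 / 13.18 = 7.66 K.
t = 62.41 days = 5.39×10^6 s, so t/τ = 0.855.
ΔT(t) = ΔT_eq (1 − e^(−t/τ)) = 7.66 × (1 − e^−0.855) = 4.40 K.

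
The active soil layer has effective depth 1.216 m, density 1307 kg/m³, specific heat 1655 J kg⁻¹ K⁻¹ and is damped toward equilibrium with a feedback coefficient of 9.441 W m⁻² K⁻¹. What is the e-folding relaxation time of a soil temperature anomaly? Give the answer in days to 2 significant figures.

3.2 days

Areal heat capacity C = ρ c_p D = 1307 × 1655 × 1.216 = 2.63×10^6 J/(m²·K).
Relaxation time τ = C / λ = 2.63×10^6 / 9.441 = 2.79×10^5 s.
In days: 2.79×10^5 s / (86400 s/day) = 3.22 days.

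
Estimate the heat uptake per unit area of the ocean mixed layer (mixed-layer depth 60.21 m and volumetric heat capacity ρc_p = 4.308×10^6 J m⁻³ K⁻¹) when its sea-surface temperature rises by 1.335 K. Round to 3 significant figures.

3.46×10^8

Areal heat capacity C = ρc_p × D = 4.308×10^6 × 60.21 = 2.59×10^8 J/(m^2 K).
ΔQ = C ΔT = 2.59×10^8 × 1.335 = 3.46×10^8 J/m².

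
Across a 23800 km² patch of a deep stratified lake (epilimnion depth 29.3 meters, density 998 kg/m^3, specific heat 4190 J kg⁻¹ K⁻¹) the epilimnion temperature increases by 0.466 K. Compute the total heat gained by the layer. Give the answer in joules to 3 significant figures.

1.36×10^18 J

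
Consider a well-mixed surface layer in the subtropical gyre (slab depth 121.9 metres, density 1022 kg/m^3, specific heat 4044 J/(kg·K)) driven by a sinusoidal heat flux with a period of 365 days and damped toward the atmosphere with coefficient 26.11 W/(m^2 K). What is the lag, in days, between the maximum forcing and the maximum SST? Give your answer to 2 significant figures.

Areal heat capacity C = ρ c_p D = 1022 × 4044 × 121.9 = 5.04×10^8 J/(m²·K).
ω = 2π / 3.15×10^7 s = 1.99×10^-7 s⁻¹.
Phase lag φ = arctan(Cω/λ) = arctan(100/26.11) = 1.32 rad.
Time lag = φ / ω = 1.32 / 1.99×10^-7 = 6.61×10^6 s = 76.5 days.

76 days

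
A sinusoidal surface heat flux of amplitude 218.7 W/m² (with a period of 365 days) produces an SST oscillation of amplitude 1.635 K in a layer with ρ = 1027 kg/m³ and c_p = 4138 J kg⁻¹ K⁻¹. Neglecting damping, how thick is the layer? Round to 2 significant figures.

ω = 2π / 3.15×10^7 s = 1.99×10^-7 s⁻¹.
Required C = F₀ / (A ω) = 218.7 / (1.635 × 1.99×10^-7) = 6.71×10^8 J/(m²·K).
D = C / (ρ c_p) = 6.71×10^8 / (1027 × 4138) = 158 m.

160 m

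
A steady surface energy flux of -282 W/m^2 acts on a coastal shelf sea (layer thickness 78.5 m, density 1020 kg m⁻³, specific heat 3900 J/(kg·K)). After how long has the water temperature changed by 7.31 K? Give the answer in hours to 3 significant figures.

2250 hours

Areal heat capacity C = ρ c_p D = 1020 × 3900 × 78.5 = 3.12×10^8 J m⁻² K⁻¹.
Time required: Δt = C ΔT / F = 3.12×10^8 × -7.31 / -282 = 8.09×10^6 s.
In hours: 8.09×10^6 s / (3600 s/hour) = 2250 hours.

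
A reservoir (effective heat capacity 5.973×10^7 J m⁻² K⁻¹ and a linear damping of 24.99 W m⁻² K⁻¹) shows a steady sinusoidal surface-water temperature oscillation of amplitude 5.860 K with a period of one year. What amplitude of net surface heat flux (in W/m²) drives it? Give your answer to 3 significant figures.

Areal heat capacity C = 5.973×10^7 J m⁻² K⁻¹ (given).
ω = 2π / 3.15×10^7 s = 1.99×10^-7 s⁻¹.
√((Cω)² + λ²) = √((11.9)² + 24.99²) = 27.7 W/(m²·K).
F₀ = A × √((Cω)²+λ²) = 5.860 × 27.7 = 162 W/m².

162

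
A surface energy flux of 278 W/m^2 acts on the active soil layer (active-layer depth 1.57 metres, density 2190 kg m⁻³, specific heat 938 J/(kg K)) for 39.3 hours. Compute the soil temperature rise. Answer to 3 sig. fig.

Areal heat capacity C = ρ c_p D = 2190 × 938 × 1.57 = 3.23×10^6 J/(m^2 K).
Net heat input Q = F Δt = 278 × (39.3 hours × 3600 s/hour) = 3.93×10^7 J/m².
ΔT = Q / C = 3.93×10^7 / 3.23×10^6 = 12.2 K.

12.2 K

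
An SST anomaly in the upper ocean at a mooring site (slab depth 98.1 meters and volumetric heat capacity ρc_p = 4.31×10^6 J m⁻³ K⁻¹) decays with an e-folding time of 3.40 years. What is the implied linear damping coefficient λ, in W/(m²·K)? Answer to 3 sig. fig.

3.94

Areal heat capacity C = ρc_p × D = 4.31×10^6 × 98.1 = 4.23×10^8 J/(m^2 K).
τ = 3.40 years = 1.07×10^8 s.
λ = C / τ = 4.23×10^8 / 1.07×10^8 = 3.94 W/(m²·K).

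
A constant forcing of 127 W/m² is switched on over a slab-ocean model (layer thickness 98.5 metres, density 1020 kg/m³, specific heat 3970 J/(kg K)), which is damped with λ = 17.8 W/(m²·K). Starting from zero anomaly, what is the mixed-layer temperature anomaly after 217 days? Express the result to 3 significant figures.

4.04 K

Areal heat capacity C = ρ c_p D = 1020 × 3970 × 98.5 = 3.99×10^8 J m⁻² K⁻¹.
τ = C / λ = 3.99×10^8 / 17.8 = 2.24×10^7 s.
Equilibrium anomaly ΔT_eq = F / λ = 127 / 17.8 = 7.13 K.
t = 217 days = 1.87×10^7 s, so t/τ = 0.837.
ΔT(t) = ΔT_eq (1 − e^(−t/τ)) = 7.13 × (1 − e^−0.837) = 4.04 K.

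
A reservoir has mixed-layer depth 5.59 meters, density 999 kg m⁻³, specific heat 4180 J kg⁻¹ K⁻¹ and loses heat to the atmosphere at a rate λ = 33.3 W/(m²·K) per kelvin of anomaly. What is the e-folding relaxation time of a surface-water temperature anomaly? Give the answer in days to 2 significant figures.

8.1 days

Areal heat capacity C = ρ c_p D = 999 × 4180 × 5.59 = 2.33×10^7 J/(m²·K).
Relaxation time τ = C / λ = 2.33×10^7 / 33.3 = 7.01×10^5 s.
In days: 7.01×10^5 s / (86400 s/day) = 8.11 days.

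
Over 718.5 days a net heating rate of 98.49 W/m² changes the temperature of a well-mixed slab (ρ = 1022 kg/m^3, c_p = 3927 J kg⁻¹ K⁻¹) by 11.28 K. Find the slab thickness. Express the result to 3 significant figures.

Heat input Q = F Δt = 98.49 × 6.21×10^7 s = 6.11×10^9 J/m².
Required areal heat capacity C = Q / ΔT = 5.42×10^8 J/(m²·K).
Depth D = C / (ρ c_p) = 5.42×10^8 / (1022 × 3927) = 135 m.

135 m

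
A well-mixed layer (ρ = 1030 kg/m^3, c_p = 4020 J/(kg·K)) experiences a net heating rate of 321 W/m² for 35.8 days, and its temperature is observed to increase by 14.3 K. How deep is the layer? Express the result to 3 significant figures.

Heat input Q = F Δt = 321 × 3.09×10^6 s = 9.93×10^8 J/m².
Required areal heat capacity C = Q / ΔT = 6.94×10^7 J/(m²·K).
Depth D = C / (ρ c_p) = 6.94×10^7 / (1030 × 4020) = 16.8 m.

16.8 m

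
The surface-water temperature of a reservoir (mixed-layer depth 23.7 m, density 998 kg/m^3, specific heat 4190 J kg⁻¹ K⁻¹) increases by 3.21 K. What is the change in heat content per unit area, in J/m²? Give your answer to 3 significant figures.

3.18×10^8

Areal heat capacity C = ρ c_p D = 998 × 4190 × 23.7 = 9.91×10^7 J m⁻² K⁻¹.
ΔQ = C ΔT = 9.91×10^7 × 3.21 = 3.18×10^8 J/m².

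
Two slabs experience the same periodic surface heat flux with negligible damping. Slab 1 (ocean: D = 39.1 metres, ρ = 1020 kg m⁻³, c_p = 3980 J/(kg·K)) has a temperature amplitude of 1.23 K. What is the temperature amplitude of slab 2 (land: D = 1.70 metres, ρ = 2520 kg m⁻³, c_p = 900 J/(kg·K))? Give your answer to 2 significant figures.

51 K

C_ocean = 1.59×10^8 J/(m²·K); C_land = 3.86×10^6 J/(m²·K).
A ∝ 1/C ⇒ A_land = A_ocean × C_ocean/C_land = 1.23 × 41.2 = 50.6 K.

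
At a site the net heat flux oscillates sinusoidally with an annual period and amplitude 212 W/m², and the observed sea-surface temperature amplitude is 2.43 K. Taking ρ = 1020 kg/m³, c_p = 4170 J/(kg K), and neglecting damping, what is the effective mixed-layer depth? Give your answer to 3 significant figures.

103 m

ω = 2π / 3.15×10^7 s = 1.99×10^-7 s⁻¹.
Required C = F₀ / (A ω) = 212 / (2.43 × 1.99×10^-7) = 4.38×10^8 J/(m²·K).
D = C / (ρ c_p) = 4.38×10^8 / (1020 × 4170) = 103 m.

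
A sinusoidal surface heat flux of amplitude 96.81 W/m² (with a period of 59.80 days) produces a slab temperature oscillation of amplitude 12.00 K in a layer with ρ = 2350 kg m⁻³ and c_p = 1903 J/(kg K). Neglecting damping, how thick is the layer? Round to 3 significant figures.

ω = 2π / 5.17×10^6 s = 1.22×10^-6 s⁻¹.
Required C = F₀ / (A ω) = 96.81 / (12.00 × 1.22×10^-6) = 6.63×10^6 J/(m²·K).
D = C / (ρ c_p) = 6.63×10^6 / (2350 × 1903) = 1.48 m.

1.48 m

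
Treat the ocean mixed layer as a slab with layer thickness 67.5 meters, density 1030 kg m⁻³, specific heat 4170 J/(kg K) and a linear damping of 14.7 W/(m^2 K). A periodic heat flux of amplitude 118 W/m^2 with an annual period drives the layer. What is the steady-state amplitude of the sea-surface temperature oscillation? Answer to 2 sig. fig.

Areal heat capacity C = ρ c_p D = 1030 × 4170 × 67.5 = 2.90×10^8 J/(m²·K).
Angular frequency ω = 2π / T = 2π / 3.15×10^7 s = 1.99×10^-7 s⁻¹.
√((Cω)² + λ²) = √((57.8)² + 14.7²) = 59.6 W/(m²·K).
Amplitude A = F₀ / √((Cω)²+λ²) = 118 / 59.6 = 1.98 K.

2.0 K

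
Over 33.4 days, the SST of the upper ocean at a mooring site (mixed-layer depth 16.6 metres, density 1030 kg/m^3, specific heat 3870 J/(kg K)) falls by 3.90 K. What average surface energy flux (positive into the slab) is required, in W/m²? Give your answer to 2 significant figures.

-89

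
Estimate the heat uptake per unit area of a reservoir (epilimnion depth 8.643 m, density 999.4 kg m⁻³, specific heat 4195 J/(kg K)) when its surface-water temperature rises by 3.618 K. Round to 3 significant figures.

1.31×10^8

Areal heat capacity C = ρ c_p D = 999.4 × 4195 × 8.643 = 3.62×10^7 J/(m^2 K).
ΔQ = C ΔT = 3.62×10^7 × 3.618 = 1.31×10^8 J/m².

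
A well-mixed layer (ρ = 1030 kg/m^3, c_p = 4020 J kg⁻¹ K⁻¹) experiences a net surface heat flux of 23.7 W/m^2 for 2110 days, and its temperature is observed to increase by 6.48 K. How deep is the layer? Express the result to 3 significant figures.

Heat input Q = F Δt = 23.7 × 1.82×10^8 s = 4.32×10^9 J/m².
Required areal heat capacity C = Q / ΔT = 6.67×10^8 J/(m²·K).
Depth D = C / (ρ c_p) = 6.67×10^8 / (1030 × 4020) = 161 m.

161 m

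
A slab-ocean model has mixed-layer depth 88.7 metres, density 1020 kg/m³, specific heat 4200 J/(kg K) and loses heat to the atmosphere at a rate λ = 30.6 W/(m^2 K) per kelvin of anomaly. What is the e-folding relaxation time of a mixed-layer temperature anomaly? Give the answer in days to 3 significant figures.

144 days

Areal heat capacity C = ρ c_p D = 1020 × 4200 × 88.7 = 3.80×10^8 J/(m²·K).
Relaxation time τ = C / λ = 3.80×10^8 / 30.6 = 1.24×10^7 s.
In days: 1.24×10^7 s / (86400 s/day) = 144 days.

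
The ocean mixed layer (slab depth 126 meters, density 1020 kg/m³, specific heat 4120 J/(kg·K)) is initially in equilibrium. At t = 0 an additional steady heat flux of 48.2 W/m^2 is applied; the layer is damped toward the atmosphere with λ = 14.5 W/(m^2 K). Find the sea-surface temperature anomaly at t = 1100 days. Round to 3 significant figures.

3.08 K

Areal heat capacity C = ρ c_p D = 1020 × 4120 × 126 = 5.30×10^8 J/(m^2 K).
τ = C / λ = 5.30×10^8 / 14.5 = 3.65×10^7 s.
Equilibrium anomaly ΔT_eq = F / λ = 48.2 / 14.5 = 3.32 K.
t = 1100 days = 9.50×10^7 s, so t/τ = 2.60.
ΔT(t) = ΔT_eq (1 − e^(−t/τ)) = 3.32 × (1 − e^−2.60) = 3.08 K.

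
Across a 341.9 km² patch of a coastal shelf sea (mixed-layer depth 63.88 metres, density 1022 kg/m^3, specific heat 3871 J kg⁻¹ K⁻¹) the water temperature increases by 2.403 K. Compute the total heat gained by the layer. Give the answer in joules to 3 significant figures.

Areal heat capacity C = ρ c_p D = 1022 × 3871 × 63.88 = 2.53×10^8 J/(m^2 K).
Heat per unit area: q = C ΔT = 2.53×10^8 × 2.403 = 6.07×10^8 J/m².
Total heat: Q = q × A = 6.07×10^8 × (341.9 × 10⁶ m²) = 2.08×10^17 J.

2.08×10^17 J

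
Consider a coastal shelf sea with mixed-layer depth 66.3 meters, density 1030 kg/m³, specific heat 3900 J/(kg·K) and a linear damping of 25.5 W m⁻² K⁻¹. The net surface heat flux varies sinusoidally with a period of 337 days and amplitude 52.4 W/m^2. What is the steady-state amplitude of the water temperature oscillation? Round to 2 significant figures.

Areal heat capacity C = ρ c_p D = 1030 × 3900 × 66.3 = 2.66×10^8 J/(m^2 K).
Angular frequency ω = 2π / T = 2π / 2.91×10^7 s = 2.16×10^-7 s⁻¹.
√((Cω)² + λ²) = √((57.5)² + 25.5²) = 62.9 W/(m²·K).
Amplitude A = F₀ / √((Cω)²+λ²) = 52.4 / 62.9 = 0.833 K.

0.83 K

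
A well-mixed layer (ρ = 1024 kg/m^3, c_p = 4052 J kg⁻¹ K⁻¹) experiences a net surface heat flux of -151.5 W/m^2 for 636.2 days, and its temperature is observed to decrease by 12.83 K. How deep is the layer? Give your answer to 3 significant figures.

Heat input Q = F Δt = -151.5 × 5.50×10^7 s = -8.33×10^9 J/m².
Required areal heat capacity C = Q / ΔT = 6.49×10^8 J/(m²·K).
Depth D = C / (ρ c_p) = 6.49×10^8 / (1024 × 4052) = 156 m.

156 m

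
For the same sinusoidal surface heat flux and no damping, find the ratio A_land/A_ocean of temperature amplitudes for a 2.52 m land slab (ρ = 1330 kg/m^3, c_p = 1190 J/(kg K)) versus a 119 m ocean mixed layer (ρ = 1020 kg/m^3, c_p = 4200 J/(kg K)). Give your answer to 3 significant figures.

128

C_ocean = 1020 × 4200 × 119 = 5.10×10^8 J/(m²·K).
C_land = 1330 × 1190 × 2.52 = 3.99×10^6 J/(m²·K).
Undamped amplitude ∝ 1/C, so A_land/A_ocean = C_ocean/C_land = 128.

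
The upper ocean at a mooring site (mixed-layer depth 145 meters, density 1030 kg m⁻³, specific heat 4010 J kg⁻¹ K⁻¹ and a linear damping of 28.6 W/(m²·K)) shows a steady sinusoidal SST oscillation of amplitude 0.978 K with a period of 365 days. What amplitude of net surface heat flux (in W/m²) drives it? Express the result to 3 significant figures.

120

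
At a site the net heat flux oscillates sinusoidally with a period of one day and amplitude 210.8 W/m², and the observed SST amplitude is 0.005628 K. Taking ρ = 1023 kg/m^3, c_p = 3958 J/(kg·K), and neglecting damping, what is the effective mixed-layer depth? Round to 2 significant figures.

ω = 2π / 86400 s = 7.27×10^-5 s⁻¹.
Required C = F₀ / (A ω) = 210.8 / (0.005628 × 7.27×10^-5) = 5.15×10^8 J/(m²·K).
D = C / (ρ c_p) = 5.15×10^8 / (1023 × 3958) = 127 m.

130 m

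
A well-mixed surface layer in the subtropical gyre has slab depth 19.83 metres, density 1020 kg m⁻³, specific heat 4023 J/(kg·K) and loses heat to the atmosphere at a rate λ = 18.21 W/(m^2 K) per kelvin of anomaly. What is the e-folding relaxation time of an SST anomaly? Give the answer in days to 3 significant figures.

51.7 days

Areal heat capacity C = ρ c_p D = 1020 × 4023 × 19.83 = 8.14×10^7 J/(m^2 K).
Relaxation time τ = C / λ = 8.14×10^7 / 18.21 = 4.47×10^6 s.
In days: 4.47×10^6 s / (86400 s/day) = 51.7 days.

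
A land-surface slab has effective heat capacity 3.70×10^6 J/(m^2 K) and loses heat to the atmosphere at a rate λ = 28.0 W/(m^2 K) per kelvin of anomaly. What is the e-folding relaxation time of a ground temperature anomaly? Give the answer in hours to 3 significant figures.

Areal heat capacity C = 3.70×10^6 J/(m^2 K) (given).
Relaxation time τ = C / λ = 3.70×10^6 / 28.0 = 1.32×10^5 s.
In hours: 1.32×10^5 s / (3600 s/hour) = 36.7 hours.

36.7 hours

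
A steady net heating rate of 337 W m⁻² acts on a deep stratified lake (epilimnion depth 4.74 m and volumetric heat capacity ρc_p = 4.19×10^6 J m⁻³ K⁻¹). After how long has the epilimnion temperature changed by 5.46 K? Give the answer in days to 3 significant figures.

Areal heat capacity C = ρc_p × D = 4.19×10^6 × 4.74 = 1.99×10^7 J/(m²·K).
Time required: Δt = C ΔT / F = 1.99×10^7 × 5.46 / 337 = 3.22×10^5 s.
In days: 3.22×10^5 s / (86400 s/day) = 3.72 days.

3.72 days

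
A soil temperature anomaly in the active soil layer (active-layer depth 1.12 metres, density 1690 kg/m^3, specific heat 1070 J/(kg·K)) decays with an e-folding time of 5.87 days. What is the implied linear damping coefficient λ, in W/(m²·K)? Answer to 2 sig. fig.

4.0

Areal heat capacity C = ρ c_p D = 1690 × 1070 × 1.12 = 2.03×10^6 J/(m^2 K).
τ = 5.87 days = 5.07×10^5 s.
λ = C / τ = 2.03×10^6 / 5.07×10^5 = 3.99 W/(m²·K).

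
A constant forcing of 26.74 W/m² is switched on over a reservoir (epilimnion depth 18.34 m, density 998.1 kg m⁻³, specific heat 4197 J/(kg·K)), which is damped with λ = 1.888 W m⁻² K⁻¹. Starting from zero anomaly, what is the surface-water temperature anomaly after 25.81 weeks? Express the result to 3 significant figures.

4.51 K

Areal heat capacity C = ρ c_p D = 998.1 × 4197 × 18.34 = 7.68×10^7 J/(m^2 K).
τ = C / λ = 7.68×10^7 / 1.888 = 4.07×10^7 s.
Equilibrium anomaly ΔT_eq = F / λ = 26.74 / 1.888 = 14.2 K.
t = 25.81 weeks = 1.56×10^7 s, so t/τ = 0.384.
ΔT(t) = ΔT_eq (1 − e^(−t/τ)) = 14.2 × (1 − e^−0.384) = 4.51 K.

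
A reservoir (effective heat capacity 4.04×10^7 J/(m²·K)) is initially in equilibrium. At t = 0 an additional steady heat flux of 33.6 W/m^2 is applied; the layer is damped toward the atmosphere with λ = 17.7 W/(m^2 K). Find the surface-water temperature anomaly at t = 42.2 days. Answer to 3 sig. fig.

1.51 K

Areal heat capacity C = 4.04×10^7 J/(m²·K) (given).
τ = C / λ = 4.04×10^7 / 17.7 = 2.28×10^6 s.
Equilibrium anomaly ΔT_eq = F / λ = 33.6 / 17.7 = 1.90 K.
t = 42.2 days = 3.65×10^6 s, so t/τ = 1.60.
ΔT(t) = ΔT_eq (1 − e^(−t/τ)) = 1.90 × (1 − e^−1.60) = 1.51 K.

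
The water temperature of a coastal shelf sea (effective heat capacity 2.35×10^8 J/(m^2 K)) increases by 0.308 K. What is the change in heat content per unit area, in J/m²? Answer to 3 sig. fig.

7.24×10^7

Areal heat capacity C = 2.35×10^8 J/(m^2 K) (given).
ΔQ = C ΔT = 2.35×10^8 × 0.308 = 7.24×10^7 J/m².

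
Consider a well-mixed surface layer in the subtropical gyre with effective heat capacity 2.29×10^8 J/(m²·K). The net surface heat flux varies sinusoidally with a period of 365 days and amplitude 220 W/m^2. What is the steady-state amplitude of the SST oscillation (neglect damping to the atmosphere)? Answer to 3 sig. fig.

Areal heat capacity C = 2.29×10^8 J/(m²·K) (given).
Angular frequency ω = 2π / T = 2π / 3.15×10^7 s = 1.99×10^-7 s⁻¹.
Cω = 2.29×10^8 × 1.99×10^-7 = 45.6 W/(m²·K).
Amplitude A = F₀ / (Cω) = 220 / 45.6 = 4.82 K.

4.82 K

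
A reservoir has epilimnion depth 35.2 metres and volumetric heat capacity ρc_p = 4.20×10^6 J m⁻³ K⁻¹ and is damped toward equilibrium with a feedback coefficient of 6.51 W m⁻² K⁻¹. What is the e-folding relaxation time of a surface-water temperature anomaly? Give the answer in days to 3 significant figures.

263 days

Areal heat capacity C = ρc_p × D = 4.20×10^6 × 35.2 = 1.48×10^8 J/(m^2 K).
Relaxation time τ = C / λ = 1.48×10^8 / 6.51 = 2.27×10^7 s.
In days: 2.27×10^7 s / (86400 s/day) = 263 days.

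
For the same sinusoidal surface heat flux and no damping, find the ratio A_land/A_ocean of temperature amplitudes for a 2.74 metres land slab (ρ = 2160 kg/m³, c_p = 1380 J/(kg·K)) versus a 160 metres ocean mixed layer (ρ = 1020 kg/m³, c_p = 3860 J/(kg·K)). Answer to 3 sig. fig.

77.1

C_ocean = 1020 × 3860 × 160 = 6.30×10^8 J/(m²·K).
C_land = 2160 × 1380 × 2.74 = 8.17×10^6 J/(m²·K).
Undamped amplitude ∝ 1/C, so A_land/A_ocean = C_ocean/C_land = 77.1.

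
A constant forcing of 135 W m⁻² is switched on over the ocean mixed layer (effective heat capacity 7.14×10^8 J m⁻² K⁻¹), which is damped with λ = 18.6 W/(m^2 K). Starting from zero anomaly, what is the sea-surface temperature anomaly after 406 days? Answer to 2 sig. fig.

4.3 K

Areal heat capacity C = 7.14×10^8 J m⁻² K⁻¹ (given).
τ = C / λ = 7.14×10^8 / 18.6 = 3.84×10^7 s.
Equilibrium anomaly ΔT_eq = F / λ = 135 / 18.6 = 7.26 K.
t = 406 days = 3.51×10^7 s, so t/τ = 0.914.
ΔT(t) = ΔT_eq (1 − e^(−t/τ)) = 7.26 × (1 − e^−0.914) = 4.35 K.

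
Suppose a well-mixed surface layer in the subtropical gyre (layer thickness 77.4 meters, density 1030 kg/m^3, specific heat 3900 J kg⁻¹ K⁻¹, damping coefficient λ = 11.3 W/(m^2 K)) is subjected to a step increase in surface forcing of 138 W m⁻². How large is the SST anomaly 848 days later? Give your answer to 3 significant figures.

11.4 K

Areal heat capacity C = ρ c_p D = 1030 × 3900 × 77.4 = 3.11×10^8 J m⁻² K⁻¹.
τ = C / λ = 3.11×10^8 / 11.3 = 2.75×10^7 s.
Equilibrium anomaly ΔT_eq = F / λ = 138 / 11.3 = 12.2 K.
t = 848 days = 7.33×10^7 s, so t/τ = 2.66.
ΔT(t) = ΔT_eq (1 − e^(−t/τ)) = 12.2 × (1 − e^−2.66) = 11.4 K.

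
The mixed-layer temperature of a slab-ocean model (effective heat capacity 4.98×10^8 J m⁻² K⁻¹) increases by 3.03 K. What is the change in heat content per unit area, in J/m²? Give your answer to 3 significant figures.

1.51×10^9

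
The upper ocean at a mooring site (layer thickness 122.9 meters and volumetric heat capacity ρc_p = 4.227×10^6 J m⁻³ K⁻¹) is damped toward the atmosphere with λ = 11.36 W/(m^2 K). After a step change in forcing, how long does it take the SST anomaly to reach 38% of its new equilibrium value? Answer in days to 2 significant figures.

250 days

Areal heat capacity C = ρc_p × D = 4.227×10^6 × 122.9 = 5.19×10^8 J/(m²·K).
τ = C / λ = 5.19×10^8 / 11.36 = 4.57×10^7 s.
Fraction reached: 1 − e^(−t/τ) = 0.38 ⇒ t = −τ ln(1 − 0.38) = τ × 0.478.
t = 2.19×10^7 s = 253 days.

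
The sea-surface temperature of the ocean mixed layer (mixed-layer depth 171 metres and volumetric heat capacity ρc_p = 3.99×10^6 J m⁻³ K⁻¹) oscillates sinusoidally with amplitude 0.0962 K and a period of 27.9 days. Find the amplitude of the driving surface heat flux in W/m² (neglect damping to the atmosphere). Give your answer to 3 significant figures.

171

Areal heat capacity C = ρc_p × D = 3.99×10^6 × 171 = 6.82×10^8 J/(m²·K).
ω = 2π / 2.41×10^6 s = 2.61×10^-6 s⁻¹.
Cω = 6.82×10^8 × 2.61×10^-6 = 1780 W/(m²·K).
F₀ = A × Cω = 0.0962 × 1780 = 171 W/m².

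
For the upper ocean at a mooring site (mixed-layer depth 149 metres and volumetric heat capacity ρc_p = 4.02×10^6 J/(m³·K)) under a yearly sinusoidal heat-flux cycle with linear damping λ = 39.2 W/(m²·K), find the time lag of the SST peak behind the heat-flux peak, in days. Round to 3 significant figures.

72.8 days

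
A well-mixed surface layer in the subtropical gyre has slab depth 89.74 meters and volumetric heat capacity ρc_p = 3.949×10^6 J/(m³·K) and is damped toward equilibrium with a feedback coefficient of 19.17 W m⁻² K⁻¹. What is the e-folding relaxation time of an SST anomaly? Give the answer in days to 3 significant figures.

Areal heat capacity C = ρc_p × D = 3.949×10^6 × 89.74 = 3.54×10^8 J/(m²·K).
Relaxation time τ = C / λ = 3.54×10^8 / 19.17 = 1.85×10^7 s.
In days: 1.85×10^7 s / (86400 s/day) = 214 days.

214 days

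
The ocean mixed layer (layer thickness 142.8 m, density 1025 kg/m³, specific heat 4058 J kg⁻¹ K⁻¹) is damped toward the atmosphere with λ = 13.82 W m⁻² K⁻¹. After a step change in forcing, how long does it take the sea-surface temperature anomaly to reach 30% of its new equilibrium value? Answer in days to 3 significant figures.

Areal heat capacity C = ρ c_p D = 1025 × 4058 × 142.8 = 5.94×10^8 J m⁻² K⁻¹.
τ = C / λ = 5.94×10^8 / 13.82 = 4.30×10^7 s.
Fraction reached: 1 − e^(−t/τ) = 0.30 ⇒ t = −τ ln(1 − 0.30) = τ × 0.357.
t = 1.53×10^7 s = 177 days.

177 days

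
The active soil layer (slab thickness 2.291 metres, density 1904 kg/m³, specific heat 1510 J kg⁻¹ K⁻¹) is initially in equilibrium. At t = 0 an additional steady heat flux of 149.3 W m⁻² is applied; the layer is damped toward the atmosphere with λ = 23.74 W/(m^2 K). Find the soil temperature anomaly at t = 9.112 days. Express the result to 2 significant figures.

5.9 K

Areal heat capacity C = ρ c_p D = 1904 × 1510 × 2.291 = 6.59×10^6 J m⁻² K⁻¹.
τ = C / λ = 6.59×10^6 / 23.74 = 2.77×10^5 s.
Equilibrium anomaly ΔT_eq = F / λ = 149.3 / 23.74 = 6.29 K.
t = 9.112 days = 7.87×10^5 s, so t/τ = 2.84.
ΔT(t) = ΔT_eq (1 − e^(−t/τ)) = 6.29 × (1 − e^−2.84) = 5.92 K.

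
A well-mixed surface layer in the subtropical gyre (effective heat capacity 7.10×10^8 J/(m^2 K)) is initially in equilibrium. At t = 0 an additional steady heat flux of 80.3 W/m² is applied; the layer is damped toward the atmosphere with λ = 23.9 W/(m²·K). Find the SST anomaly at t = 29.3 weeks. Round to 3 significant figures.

Areal heat capacity C = 7.10×10^8 J/(m^2 K) (given).
τ = C / λ = 7.10×10^8 / 23.9 = 2.97×10^7 s.
Equilibrium anomaly ΔT_eq = F / λ = 80.3 / 23.9 = 3.36 K.
t = 29.3 weeks = 1.77×10^7 s, so t/τ = 0.597.
ΔT(t) = ΔT_eq (1 − e^(−t/τ)) = 3.36 × (1 − e^−0.597) = 1.51 K.

1.51 K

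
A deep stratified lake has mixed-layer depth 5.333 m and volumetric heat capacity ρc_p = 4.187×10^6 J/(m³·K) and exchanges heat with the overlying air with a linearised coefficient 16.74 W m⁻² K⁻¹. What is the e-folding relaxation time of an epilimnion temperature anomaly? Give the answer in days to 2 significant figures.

Areal heat capacity C = ρc_p × D = 4.187×10^6 × 5.333 = 2.23×10^7 J/(m^2 K).
Relaxation time τ = C / λ = 2.23×10^7 / 16.74 = 1.33×10^6 s.
In days: 1.33×10^6 s / (86400 s/day) = 15.4 days.

15 days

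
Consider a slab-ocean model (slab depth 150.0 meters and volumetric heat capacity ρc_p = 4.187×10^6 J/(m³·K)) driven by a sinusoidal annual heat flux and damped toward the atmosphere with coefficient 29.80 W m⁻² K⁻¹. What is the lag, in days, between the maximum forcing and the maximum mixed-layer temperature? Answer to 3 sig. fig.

Areal heat capacity C = ρc_p × D = 4.187×10^6 × 150.0 = 6.28×10^8 J/(m²·K).
ω = 2π / 3.15×10^7 s = 1.99×10^-7 s⁻¹.
Phase lag φ = arctan(Cω/λ) = arctan(125/29.80) = 1.34 rad.
Time lag = φ / ω = 1.34 / 1.99×10^-7 = 6.71×10^6 s = 77.7 days.

77.7 days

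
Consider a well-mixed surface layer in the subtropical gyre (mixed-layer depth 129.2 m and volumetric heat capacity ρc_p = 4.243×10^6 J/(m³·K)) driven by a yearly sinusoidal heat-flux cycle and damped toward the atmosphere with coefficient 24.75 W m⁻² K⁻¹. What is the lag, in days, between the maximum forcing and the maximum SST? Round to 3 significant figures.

78.3 days

Areal heat capacity C = ρc_p × D = 4.243×10^6 × 129.2 = 5.48×10^8 J/(m²·K).
ω = 2π / 3.15×10^7 s = 1.99×10^-7 s⁻¹.
Phase lag φ = arctan(Cω/λ) = arctan(109/24.75) = 1.35 rad.
Time lag = φ / ω = 1.35 / 1.99×10^-7 = 6.77×10^6 s = 78.3 days.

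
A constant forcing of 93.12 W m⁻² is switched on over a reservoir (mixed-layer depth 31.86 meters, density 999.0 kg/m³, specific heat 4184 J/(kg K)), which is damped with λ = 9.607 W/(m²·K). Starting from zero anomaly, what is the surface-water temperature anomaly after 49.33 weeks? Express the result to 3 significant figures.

Areal heat capacity C = ρ c_p D = 999.0 × 4184 × 31.86 = 1.33×10^8 J/(m^2 K).
τ = C / λ = 1.33×10^8 / 9.607 = 1.39×10^7 s.
Equilibrium anomaly ΔT_eq = F / λ = 93.12 / 9.607 = 9.69 K.
t = 49.33 weeks = 2.98×10^7 s, so t/τ = 2.15.
ΔT(t) = ΔT_eq (1 − e^(−t/τ)) = 9.69 × (1 − e^−2.15) = 8.57 K.

8.57 K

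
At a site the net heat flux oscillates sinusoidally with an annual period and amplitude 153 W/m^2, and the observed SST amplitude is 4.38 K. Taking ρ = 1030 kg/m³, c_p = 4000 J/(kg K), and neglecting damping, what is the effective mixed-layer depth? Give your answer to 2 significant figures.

ω = 2π / 3.15×10^7 s = 1.99×10^-7 s⁻¹.
Required C = F₀ / (A ω) = 153 / (4.38 × 1.99×10^-7) = 1.75×10^8 J/(m²·K).
D = C / (ρ c_p) = 1.75×10^8 / (1030 × 4000) = 42.6 m.

43 m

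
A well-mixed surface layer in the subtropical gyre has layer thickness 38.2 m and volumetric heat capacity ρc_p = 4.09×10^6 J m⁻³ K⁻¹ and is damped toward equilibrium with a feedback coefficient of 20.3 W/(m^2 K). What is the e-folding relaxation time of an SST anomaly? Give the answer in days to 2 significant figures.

89 days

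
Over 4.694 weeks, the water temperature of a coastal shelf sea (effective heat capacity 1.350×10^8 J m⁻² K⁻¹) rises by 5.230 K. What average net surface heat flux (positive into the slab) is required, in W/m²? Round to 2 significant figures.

250

Areal heat capacity C = 1.350×10^8 J m⁻² K⁻¹ (given).
Required heat per unit area: Q = C ΔT = 1.35×10^8 × 5.230 = 7.06×10^8 J/m².
Flux F = Q / Δt = 7.06×10^8 / 2.84×10^6 s = 249 W/m².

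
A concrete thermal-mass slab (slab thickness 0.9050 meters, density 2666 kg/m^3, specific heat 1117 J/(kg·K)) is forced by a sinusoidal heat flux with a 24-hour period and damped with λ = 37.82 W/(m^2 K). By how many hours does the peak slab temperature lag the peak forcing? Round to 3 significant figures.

5.27 hours

Areal heat capacity C = ρ c_p D = 2666 × 1117 × 0.9050 = 2.70×10^6 J/(m^2 K).
ω = 2π / 86400 s = 7.27×10^-5 s⁻¹.
Phase lag φ = arctan(Cω/λ) = arctan(196/37.82) = 1.38 rad.
Time lag = φ / ω = 1.38 / 7.27×10^-5 = 19000 s = 5.27 hours.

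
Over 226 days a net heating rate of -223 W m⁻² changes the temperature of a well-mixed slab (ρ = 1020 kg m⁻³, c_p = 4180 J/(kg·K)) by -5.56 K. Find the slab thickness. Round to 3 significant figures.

184 m

Heat input Q = F Δt = -223 × 1.95×10^7 s = -4.35×10^9 J/m².
Required areal heat capacity C = Q / ΔT = 7.83×10^8 J/(m²·K).
Depth D = C / (ρ c_p) = 7.83×10^8 / (1020 × 4180) = 184 m.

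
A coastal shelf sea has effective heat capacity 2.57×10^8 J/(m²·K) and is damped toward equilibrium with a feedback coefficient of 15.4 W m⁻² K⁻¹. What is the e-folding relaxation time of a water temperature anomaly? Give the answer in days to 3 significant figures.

193 days

Areal heat capacity C = 2.57×10^8 J/(m²·K) (given).
Relaxation time τ = C / λ = 2.57×10^8 / 15.4 = 1.67×10^7 s.
In days: 1.67×10^7 s / (86400 s/day) = 193 days.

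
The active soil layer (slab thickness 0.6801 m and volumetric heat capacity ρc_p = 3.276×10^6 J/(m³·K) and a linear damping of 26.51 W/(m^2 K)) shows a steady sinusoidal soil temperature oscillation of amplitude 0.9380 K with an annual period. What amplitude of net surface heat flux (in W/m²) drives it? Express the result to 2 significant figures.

25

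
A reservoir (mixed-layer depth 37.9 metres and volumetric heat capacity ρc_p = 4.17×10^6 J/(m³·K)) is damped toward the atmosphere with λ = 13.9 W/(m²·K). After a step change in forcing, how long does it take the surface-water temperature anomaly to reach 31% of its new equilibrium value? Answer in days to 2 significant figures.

Areal heat capacity C = ρc_p × D = 4.17×10^6 × 37.9 = 1.58×10^8 J/(m^2 K).
τ = C / λ = 1.58×10^8 / 13.9 = 1.14×10^7 s.
Fraction reached: 1 − e^(−t/τ) = 0.31 ⇒ t = −τ ln(1 − 0.31) = τ × 0.371.
t = 4.22×10^6 s = 48.8 days.

49 days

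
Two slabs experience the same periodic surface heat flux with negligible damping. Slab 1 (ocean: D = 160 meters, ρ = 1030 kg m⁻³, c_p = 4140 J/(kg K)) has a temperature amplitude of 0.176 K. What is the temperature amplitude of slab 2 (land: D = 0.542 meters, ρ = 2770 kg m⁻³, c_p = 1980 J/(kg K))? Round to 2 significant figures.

C_ocean = 6.82×10^8 J/(m²·K); C_land = 2.97×10^6 J/(m²·K).
A ∝ 1/C ⇒ A_land = A_ocean × C_ocean/C_land = 0.176 × 230 = 40.4 K.

40 K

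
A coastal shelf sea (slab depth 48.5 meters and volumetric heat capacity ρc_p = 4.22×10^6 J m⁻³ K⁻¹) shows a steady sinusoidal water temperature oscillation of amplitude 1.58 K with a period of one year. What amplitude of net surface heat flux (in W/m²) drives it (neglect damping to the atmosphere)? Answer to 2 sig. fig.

64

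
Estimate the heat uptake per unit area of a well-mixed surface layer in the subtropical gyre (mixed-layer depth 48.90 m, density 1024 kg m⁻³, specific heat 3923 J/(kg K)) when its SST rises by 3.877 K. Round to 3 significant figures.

Areal heat capacity C = ρ c_p D = 1024 × 3923 × 48.90 = 1.96×10^8 J/(m^2 K).
ΔQ = C ΔT = 1.96×10^8 × 3.877 = 7.62×10^8 J/m².

7.62×10^8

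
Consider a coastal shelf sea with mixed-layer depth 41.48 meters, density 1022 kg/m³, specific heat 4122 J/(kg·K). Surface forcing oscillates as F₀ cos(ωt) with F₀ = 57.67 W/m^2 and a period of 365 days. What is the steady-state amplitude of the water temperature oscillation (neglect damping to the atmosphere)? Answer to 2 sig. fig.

1.7 K

Areal heat capacity C = ρ c_p D = 1022 × 4122 × 41.48 = 1.75×10^8 J m⁻² K⁻¹.
Angular frequency ω = 2π / T = 2π / 3.15×10^7 s = 1.99×10^-7 s⁻¹.
Cω = 1.75×10^8 × 1.99×10^-7 = 34.8 W/(m²·K).
Amplitude A = F₀ / (Cω) = 57.67 / 34.8 = 1.66 K.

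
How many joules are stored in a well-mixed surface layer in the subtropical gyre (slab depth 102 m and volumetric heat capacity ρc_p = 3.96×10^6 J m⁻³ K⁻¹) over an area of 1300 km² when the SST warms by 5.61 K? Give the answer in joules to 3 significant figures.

Areal heat capacity C = ρc_p × D = 3.96×10^6 × 102 = 4.04×10^8 J/(m^2 K).
Heat per unit area: q = C ΔT = 4.04×10^8 × 5.61 = 2.27×10^9 J/m².
Total heat: Q = q × A = 2.27×10^9 × (1300 × 10⁶ m²) = 2.95×10^18 J.

2.95×10^18 J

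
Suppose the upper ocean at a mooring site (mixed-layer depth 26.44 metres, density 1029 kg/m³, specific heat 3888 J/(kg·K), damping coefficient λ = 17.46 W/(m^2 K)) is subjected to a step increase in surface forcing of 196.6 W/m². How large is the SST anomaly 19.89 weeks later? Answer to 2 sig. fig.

Areal heat capacity C = ρ c_p D = 1029 × 3888 × 26.44 = 1.06×10^8 J/(m²·K).
τ = C / λ = 1.06×10^8 / 17.46 = 6.06×10^6 s.
Equilibrium anomaly ΔT_eq = F / λ = 196.6 / 17.46 = 11.3 K.
t = 19.89 weeks = 1.20×10^7 s, so t/τ = 1.99.
ΔT(t) = ΔT_eq (1 − e^(−t/τ)) = 11.3 × (1 − e^−1.99) = 9.71 K.

9.7 K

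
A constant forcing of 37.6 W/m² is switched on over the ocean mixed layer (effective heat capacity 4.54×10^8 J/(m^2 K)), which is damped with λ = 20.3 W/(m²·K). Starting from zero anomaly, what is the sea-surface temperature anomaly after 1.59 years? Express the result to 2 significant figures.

1.7 K

Areal heat capacity C = 4.54×10^8 J/(m^2 K) (given).
τ = C / λ = 4.54×10^8 / 20.3 = 2.24×10^7 s.
Equilibrium anomaly ΔT_eq = F / λ = 37.6 / 20.3 = 1.85 K.
t = 1.59 years = 5.02×10^7 s, so t/τ = 2.24.
ΔT(t) = ΔT_eq (1 − e^(−t/τ)) = 1.85 × (1 − e^−2.24) = 1.66 K.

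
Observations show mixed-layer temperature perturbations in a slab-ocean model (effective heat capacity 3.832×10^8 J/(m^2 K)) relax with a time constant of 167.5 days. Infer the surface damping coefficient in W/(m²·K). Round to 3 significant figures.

26.5

Areal heat capacity C = 3.832×10^8 J/(m^2 K) (given).
τ = 167.5 days = 1.45×10^7 s.
λ = C / τ = 3.83×10^8 / 1.45×10^7 = 26.5 W/(m²·K).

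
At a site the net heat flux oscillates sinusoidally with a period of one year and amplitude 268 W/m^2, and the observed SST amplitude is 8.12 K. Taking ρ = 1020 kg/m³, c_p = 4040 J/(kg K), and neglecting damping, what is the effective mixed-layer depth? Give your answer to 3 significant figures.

ω = 2π / 3.15×10^7 s = 1.99×10^-7 s⁻¹.
Required C = F₀ / (A ω) = 268 / (8.12 × 1.99×10^-7) = 1.66×10^8 J/(m²·K).
D = C / (ρ c_p) = 1.66×10^8 / (1020 × 4040) = 40.2 m.

40.2 m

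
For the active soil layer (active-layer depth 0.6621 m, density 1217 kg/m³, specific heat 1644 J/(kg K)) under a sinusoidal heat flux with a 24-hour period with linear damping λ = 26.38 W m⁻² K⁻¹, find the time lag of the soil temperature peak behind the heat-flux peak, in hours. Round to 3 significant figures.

Areal heat capacity C = ρ c_p D = 1217 × 1644 × 0.6621 = 1.32×10^6 J m⁻² K⁻¹.
ω = 2π / 86400 s = 7.27×10^-5 s⁻¹.
Phase lag φ = arctan(Cω/λ) = arctan(96.3/26.38) = 1.30 rad.
Time lag = φ / ω = 1.30 / 7.27×10^-5 = 17900 s = 4.98 hours.

4.98 hours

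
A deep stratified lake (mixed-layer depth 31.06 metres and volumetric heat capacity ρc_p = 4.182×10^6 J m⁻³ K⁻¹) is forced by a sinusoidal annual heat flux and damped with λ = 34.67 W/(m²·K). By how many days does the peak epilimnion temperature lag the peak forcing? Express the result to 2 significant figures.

Areal heat capacity C = ρc_p × D = 4.182×10^6 × 31.06 = 1.30×10^8 J/(m²·K).
ω = 2π / 3.15×10^7 s = 1.99×10^-7 s⁻¹.
Phase lag φ = arctan(Cω/λ) = arctan(25.9/34.67) = 0.641 rad.
Time lag = φ / ω = 0.641 / 1.99×10^-7 = 3.22×10^6 s = 37.3 days.

37 days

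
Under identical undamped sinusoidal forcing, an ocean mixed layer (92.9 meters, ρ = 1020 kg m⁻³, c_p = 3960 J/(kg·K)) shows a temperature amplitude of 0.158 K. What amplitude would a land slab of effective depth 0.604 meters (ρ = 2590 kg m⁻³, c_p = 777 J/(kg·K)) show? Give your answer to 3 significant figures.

C_ocean = 3.75×10^8 J/(m²·K); C_land = 1.22×10^6 J/(m²·K).
A ∝ 1/C ⇒ A_land = A_ocean × C_ocean/C_land = 0.158 × 309 = 48.8 K.

48.8 K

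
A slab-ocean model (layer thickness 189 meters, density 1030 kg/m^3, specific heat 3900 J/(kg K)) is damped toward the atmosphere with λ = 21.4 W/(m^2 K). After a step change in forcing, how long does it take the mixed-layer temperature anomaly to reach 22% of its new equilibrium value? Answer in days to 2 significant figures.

100 days

Areal heat capacity C = ρ c_p D = 1030 × 3900 × 189 = 7.59×10^8 J/(m²·K).
τ = C / λ = 7.59×10^8 / 21.4 = 3.55×10^7 s.
Fraction reached: 1 − e^(−t/τ) = 0.22 ⇒ t = −τ ln(1 − 0.22) = τ × 0.248.
t = 8.81×10^6 s = 102 days.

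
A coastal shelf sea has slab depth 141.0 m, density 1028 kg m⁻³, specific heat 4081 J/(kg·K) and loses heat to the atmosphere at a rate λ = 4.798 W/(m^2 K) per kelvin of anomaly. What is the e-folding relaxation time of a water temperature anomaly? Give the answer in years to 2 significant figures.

3.9 years

Areal heat capacity C = ρ c_p D = 1028 × 4081 × 141.0 = 5.92×10^8 J/(m²·K).
Relaxation time τ = C / λ = 5.92×10^8 / 4.798 = 1.23×10^8 s.
In years: 1.23×10^8 s / (3.156×10^7 s/year) = 3.91 years.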